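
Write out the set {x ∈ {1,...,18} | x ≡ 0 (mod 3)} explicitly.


Checking each candidate:
Condition: x in {1,...,18} with x ≡ 0 (mod 3)
Result = {3, 6, 9, 12, 15, 18}

{3, 6, 9, 12, 15, 18}


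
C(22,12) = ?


C(n,k) = n! / (k!(n-k)!)
C(22,12) = 22! / (12!10!)
= 646646

C(22,12) = 646646


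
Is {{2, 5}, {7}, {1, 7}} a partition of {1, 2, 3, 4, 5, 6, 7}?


A partition requires: (1) non-empty parts, (2) pairwise disjoint, (3) union = U
Parts: {2, 5}, {7}, {1, 7}
Union of parts: {1, 2, 5, 7}
U = {1, 2, 3, 4, 5, 6, 7}
All non-empty? True
Pairwise disjoint? False
Covers U? False

No, not a valid partition


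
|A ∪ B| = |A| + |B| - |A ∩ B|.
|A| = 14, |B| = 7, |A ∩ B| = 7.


|A ∪ B| = |A| + |B| - |A ∩ B|
= 14 + 7 - 7
= 14

|A ∪ B| = 14


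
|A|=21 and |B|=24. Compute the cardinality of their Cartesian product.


|A × B| = |A| × |B|
= 21 × 24
= 504

|A × B| = 504


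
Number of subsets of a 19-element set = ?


Number of subsets = 2^n
= 2^19
= 524288

|P(A)| = 524288


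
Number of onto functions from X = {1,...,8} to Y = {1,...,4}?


n = |X| = 8, k = |Y| = 4. Surjections via inclusion-exclusion:
S(n,k) = Σ(-1)^i × C(k,i) × (k-i)^n, i=0 to k
i=0: (-1)^0×C(4,0)×4^8 = 65536
i=1: (-1)^1×C(4,1)×3^8 = -26244
i=2: (-1)^2×C(4,2)×2^8 = 1536
i=3: (-1)^3×C(4,3)×1^8 = -4
i=4: (-1)^4×C(4,4)×0^8 = 0
Total = 40824

Number of surjections = 40824


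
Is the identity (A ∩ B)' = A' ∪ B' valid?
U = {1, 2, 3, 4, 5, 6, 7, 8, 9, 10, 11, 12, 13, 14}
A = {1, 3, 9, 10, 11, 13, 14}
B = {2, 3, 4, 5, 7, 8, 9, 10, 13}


LHS: A ∩ B = {3, 9, 10, 13}
(A ∩ B)' = U \ (A ∩ B) = {1, 2, 4, 5, 6, 7, 8, 11, 12, 14}
A' = {2, 4, 5, 6, 7, 8, 12}, B' = {1, 6, 11, 12, 14}
Claimed RHS: A' ∪ B' = {1, 2, 4, 5, 6, 7, 8, 11, 12, 14}
Identity is VALID: LHS = RHS = {1, 2, 4, 5, 6, 7, 8, 11, 12, 14} ✓

Identity is valid. (A ∩ B)' = A' ∪ B' = {1, 2, 4, 5, 6, 7, 8, 11, 12, 14}


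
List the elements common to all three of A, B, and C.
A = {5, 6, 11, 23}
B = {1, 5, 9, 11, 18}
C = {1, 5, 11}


A ∩ B = {5, 11}
(A ∩ B) ∩ C = {5, 11}

A ∩ B ∩ C = {5, 11}


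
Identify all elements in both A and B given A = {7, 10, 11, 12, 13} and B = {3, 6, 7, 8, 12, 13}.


A = {7, 10, 11, 12, 13}
B = {3, 6, 7, 8, 12, 13}
Region: in both A and B
Elements: {7, 12, 13}

Elements in both A and B: {7, 12, 13}


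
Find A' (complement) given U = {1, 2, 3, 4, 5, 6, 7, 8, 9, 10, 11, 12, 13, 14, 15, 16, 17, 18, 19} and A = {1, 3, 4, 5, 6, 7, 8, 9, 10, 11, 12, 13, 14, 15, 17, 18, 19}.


Aᶜ = U \ A = elements in U but not in A
U = {1, 2, 3, 4, 5, 6, 7, 8, 9, 10, 11, 12, 13, 14, 15, 16, 17, 18, 19}
A = {1, 3, 4, 5, 6, 7, 8, 9, 10, 11, 12, 13, 14, 15, 17, 18, 19}
Aᶜ = {2, 16}

Aᶜ = {2, 16}


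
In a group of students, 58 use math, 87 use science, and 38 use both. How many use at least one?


|A ∪ B| = |A| + |B| - |A ∩ B|
= 58 + 87 - 38
= 107

|A ∪ B| = 107


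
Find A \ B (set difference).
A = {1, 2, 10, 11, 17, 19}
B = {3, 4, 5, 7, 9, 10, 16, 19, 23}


A \ B = elements in A but not in B
A = {1, 2, 10, 11, 17, 19}
B = {3, 4, 5, 7, 9, 10, 16, 19, 23}
Remove from A any elements in B
A \ B = {1, 2, 11, 17}

A \ B = {1, 2, 11, 17}


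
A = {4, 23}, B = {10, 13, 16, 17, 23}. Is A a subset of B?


A ⊆ B means every element of A is in B.
Elements in A not in B: {4}
So A ⊄ B.

No, A ⊄ B


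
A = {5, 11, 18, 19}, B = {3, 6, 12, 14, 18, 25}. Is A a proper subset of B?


A ⊂ B requires: A ⊆ B AND A ≠ B.
A ⊆ B? No
A ⊄ B, so A is not a proper subset.

No, A is not a proper subset of B


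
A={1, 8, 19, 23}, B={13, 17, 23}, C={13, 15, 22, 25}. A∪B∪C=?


A ∪ B = {1, 8, 13, 17, 19, 23}
(A ∪ B) ∪ C = {1, 8, 13, 15, 17, 19, 22, 23, 25}

A ∪ B ∪ C = {1, 8, 13, 15, 17, 19, 22, 23, 25}


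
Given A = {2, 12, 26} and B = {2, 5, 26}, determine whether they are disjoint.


Disjoint means A ∩ B = ∅.
A ∩ B = {2, 26}
A ∩ B ≠ ∅, so A and B are NOT disjoint.

No, A and B are not disjoint (A ∩ B = {2, 26})


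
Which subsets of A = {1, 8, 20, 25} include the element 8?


A subset of A contains 8 iff the remaining 3 elements form any subset of A \ {8}.
Count: 2^(n-1) = 2^3 = 8
Subsets containing 8: {8}, {1, 8}, {8, 20}, {8, 25}, {1, 8, 20}, {1, 8, 25}, {8, 20, 25}, {1, 8, 20, 25}

Subsets containing 8 (8 total): {8}, {1, 8}, {8, 20}, {8, 25}, {1, 8, 20}, {1, 8, 25}, {8, 20, 25}, {1, 8, 20, 25}


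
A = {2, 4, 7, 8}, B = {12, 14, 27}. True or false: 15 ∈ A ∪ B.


A = {2, 4, 7, 8}, B = {12, 14, 27}
A ∪ B = all elements in A or B
A ∪ B = {2, 4, 7, 8, 12, 14, 27}
Checking if 15 ∈ A ∪ B
15 is not in A ∪ B → False

15 ∉ A ∪ B


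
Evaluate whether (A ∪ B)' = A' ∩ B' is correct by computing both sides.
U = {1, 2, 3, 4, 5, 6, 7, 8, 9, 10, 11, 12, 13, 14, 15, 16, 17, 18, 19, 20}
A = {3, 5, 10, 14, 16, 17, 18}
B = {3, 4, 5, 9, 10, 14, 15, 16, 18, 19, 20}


LHS: A ∪ B = {3, 4, 5, 9, 10, 14, 15, 16, 17, 18, 19, 20}
(A ∪ B)' = U \ (A ∪ B) = {1, 2, 6, 7, 8, 11, 12, 13}
A' = {1, 2, 4, 6, 7, 8, 9, 11, 12, 13, 15, 19, 20}, B' = {1, 2, 6, 7, 8, 11, 12, 13, 17}
Claimed RHS: A' ∩ B' = {1, 2, 6, 7, 8, 11, 12, 13}
Identity is VALID: LHS = RHS = {1, 2, 6, 7, 8, 11, 12, 13} ✓

Identity is valid. (A ∪ B)' = A' ∩ B' = {1, 2, 6, 7, 8, 11, 12, 13}


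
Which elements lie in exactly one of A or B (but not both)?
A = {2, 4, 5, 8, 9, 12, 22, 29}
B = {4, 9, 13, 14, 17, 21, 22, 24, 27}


A △ B = (A \ B) ∪ (B \ A) = elements in exactly one of A or B
A \ B = {2, 5, 8, 12, 29}
B \ A = {13, 14, 17, 21, 24, 27}
A △ B = {2, 5, 8, 12, 13, 14, 17, 21, 24, 27, 29}

A △ B = {2, 5, 8, 12, 13, 14, 17, 21, 24, 27, 29}


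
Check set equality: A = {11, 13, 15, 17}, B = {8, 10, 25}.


Two sets are equal iff they have exactly the same elements.
A = {11, 13, 15, 17}
B = {8, 10, 25}
Differences: {8, 10, 11, 13, 15, 17, 25}
A ≠ B

No, A ≠ B


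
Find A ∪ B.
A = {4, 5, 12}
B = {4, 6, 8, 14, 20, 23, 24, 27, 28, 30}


A ∪ B = all elements in A or B (or both)
A = {4, 5, 12}
B = {4, 6, 8, 14, 20, 23, 24, 27, 28, 30}
A ∪ B = {4, 5, 6, 8, 12, 14, 20, 23, 24, 27, 28, 30}

A ∪ B = {4, 5, 6, 8, 12, 14, 20, 23, 24, 27, 28, 30}


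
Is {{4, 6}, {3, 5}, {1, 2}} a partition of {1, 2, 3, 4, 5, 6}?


A partition requires: (1) non-empty parts, (2) pairwise disjoint, (3) union = U
Parts: {4, 6}, {3, 5}, {1, 2}
Union of parts: {1, 2, 3, 4, 5, 6}
U = {1, 2, 3, 4, 5, 6}
All non-empty? True
Pairwise disjoint? True
Covers U? True

Yes, valid partition


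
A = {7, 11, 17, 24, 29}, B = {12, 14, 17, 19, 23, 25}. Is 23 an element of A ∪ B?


A = {7, 11, 17, 24, 29}, B = {12, 14, 17, 19, 23, 25}
A ∪ B = all elements in A or B
A ∪ B = {7, 11, 12, 14, 17, 19, 23, 24, 25, 29}
Checking if 23 ∈ A ∪ B
23 is in A ∪ B → True

23 ∈ A ∪ B


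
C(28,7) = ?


C(n,k) = n! / (k!(n-k)!)
C(28,7) = 28! / (7!21!)
= 1184040

C(28,7) = 1184040


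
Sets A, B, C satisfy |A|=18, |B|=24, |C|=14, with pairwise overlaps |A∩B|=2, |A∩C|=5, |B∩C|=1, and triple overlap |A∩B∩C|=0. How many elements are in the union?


|A∪B∪C| = |A|+|B|+|C| - |A∩B|-|A∩C|-|B∩C| + |A∩B∩C|
= 18+24+14 - 2-5-1 + 0
= 56 - 8 + 0
= 48

|A ∪ B ∪ C| = 48


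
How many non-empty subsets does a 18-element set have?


Total subsets = 2^n = 2^18 = 262144
Non-empty subsets exclude the empty set: 2^n - 1
= 262144 - 1
= 262143

Number of non-empty subsets = 262143


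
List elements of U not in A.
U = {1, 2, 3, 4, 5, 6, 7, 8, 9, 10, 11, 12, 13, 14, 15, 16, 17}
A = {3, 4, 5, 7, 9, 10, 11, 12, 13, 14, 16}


Aᶜ = U \ A = elements in U but not in A
U = {1, 2, 3, 4, 5, 6, 7, 8, 9, 10, 11, 12, 13, 14, 15, 16, 17}
A = {3, 4, 5, 7, 9, 10, 11, 12, 13, 14, 16}
Aᶜ = {1, 2, 6, 8, 15, 17}

Aᶜ = {1, 2, 6, 8, 15, 17}


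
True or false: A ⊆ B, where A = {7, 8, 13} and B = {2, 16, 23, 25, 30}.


A ⊆ B means every element of A is in B.
Elements in A not in B: {7, 8, 13}
So A ⊄ B.

No, A ⊄ B


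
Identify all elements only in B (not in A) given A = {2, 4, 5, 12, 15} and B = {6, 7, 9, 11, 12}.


A = {2, 4, 5, 12, 15}
B = {6, 7, 9, 11, 12}
Region: only in B (not in A)
Elements: {6, 7, 9, 11}

Elements only in B (not in A): {6, 7, 9, 11}


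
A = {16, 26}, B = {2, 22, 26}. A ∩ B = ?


A ∩ B = elements in both A and B
A = {16, 26}
B = {2, 22, 26}
A ∩ B = {26}

A ∩ B = {26}


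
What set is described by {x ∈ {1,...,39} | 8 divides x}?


Checking each candidate:
Condition: multiples of 8 in {1,...,39}
Result = {8, 16, 24, 32}

{8, 16, 24, 32}


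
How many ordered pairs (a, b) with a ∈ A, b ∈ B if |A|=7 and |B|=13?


|A × B| = |A| × |B|
= 7 × 13
= 91

|A × B| = 91


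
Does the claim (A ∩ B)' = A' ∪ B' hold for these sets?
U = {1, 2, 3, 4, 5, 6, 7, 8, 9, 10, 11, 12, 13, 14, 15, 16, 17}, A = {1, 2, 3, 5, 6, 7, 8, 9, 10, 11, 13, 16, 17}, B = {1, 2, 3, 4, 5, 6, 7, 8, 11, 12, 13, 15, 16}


LHS: A ∩ B = {1, 2, 3, 5, 6, 7, 8, 11, 13, 16}
(A ∩ B)' = U \ (A ∩ B) = {4, 9, 10, 12, 14, 15, 17}
A' = {4, 12, 14, 15}, B' = {9, 10, 14, 17}
Claimed RHS: A' ∪ B' = {4, 9, 10, 12, 14, 15, 17}
Identity is VALID: LHS = RHS = {4, 9, 10, 12, 14, 15, 17} ✓

Identity is valid. (A ∩ B)' = A' ∪ B' = {4, 9, 10, 12, 14, 15, 17}


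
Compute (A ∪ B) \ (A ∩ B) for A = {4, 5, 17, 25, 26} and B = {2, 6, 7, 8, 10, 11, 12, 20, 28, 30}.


A △ B = (A \ B) ∪ (B \ A) = elements in exactly one of A or B
A \ B = {4, 5, 17, 25, 26}
B \ A = {2, 6, 7, 8, 10, 11, 12, 20, 28, 30}
A △ B = {2, 4, 5, 6, 7, 8, 10, 11, 12, 17, 20, 25, 26, 28, 30}

A △ B = {2, 4, 5, 6, 7, 8, 10, 11, 12, 17, 20, 25, 26, 28, 30}


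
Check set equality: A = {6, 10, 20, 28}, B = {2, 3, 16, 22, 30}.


Two sets are equal iff they have exactly the same elements.
A = {6, 10, 20, 28}
B = {2, 3, 16, 22, 30}
Differences: {2, 3, 6, 10, 16, 20, 22, 28, 30}
A ≠ B

No, A ≠ B


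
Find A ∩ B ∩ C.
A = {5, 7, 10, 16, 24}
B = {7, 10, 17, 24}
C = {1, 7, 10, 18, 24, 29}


A ∩ B = {7, 10, 24}
(A ∩ B) ∩ C = {7, 10, 24}

A ∩ B ∩ C = {7, 10, 24}


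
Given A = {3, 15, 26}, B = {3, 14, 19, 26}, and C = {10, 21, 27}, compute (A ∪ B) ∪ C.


A ∪ B = {3, 14, 15, 19, 26}
(A ∪ B) ∪ C = {3, 10, 14, 15, 19, 21, 26, 27}

A ∪ B ∪ C = {3, 10, 14, 15, 19, 21, 26, 27}


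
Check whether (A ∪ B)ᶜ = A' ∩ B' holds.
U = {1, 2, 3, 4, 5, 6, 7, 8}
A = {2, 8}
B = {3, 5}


LHS: A ∪ B = {2, 3, 5, 8}
(A ∪ B)' = U \ (A ∪ B) = {1, 4, 6, 7}
A' = {1, 3, 4, 5, 6, 7}, B' = {1, 2, 4, 6, 7, 8}
Claimed RHS: A' ∩ B' = {1, 4, 6, 7}
Identity is VALID: LHS = RHS = {1, 4, 6, 7} ✓

Identity is valid. (A ∪ B)' = A' ∩ B' = {1, 4, 6, 7}


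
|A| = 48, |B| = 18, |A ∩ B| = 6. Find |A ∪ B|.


|A ∪ B| = |A| + |B| - |A ∩ B|
= 48 + 18 - 6
= 60

|A ∪ B| = 60


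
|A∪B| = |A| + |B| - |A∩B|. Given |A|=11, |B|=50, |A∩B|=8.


|A ∪ B| = |A| + |B| - |A ∩ B|
= 11 + 50 - 8
= 53

|A ∪ B| = 53


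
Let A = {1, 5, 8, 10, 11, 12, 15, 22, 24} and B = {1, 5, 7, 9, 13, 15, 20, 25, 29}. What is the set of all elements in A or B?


A ∪ B = all elements in A or B (or both)
A = {1, 5, 8, 10, 11, 12, 15, 22, 24}
B = {1, 5, 7, 9, 13, 15, 20, 25, 29}
A ∪ B = {1, 5, 7, 8, 9, 10, 11, 12, 13, 15, 20, 22, 24, 25, 29}

A ∪ B = {1, 5, 7, 8, 9, 10, 11, 12, 13, 15, 20, 22, 24, 25, 29}


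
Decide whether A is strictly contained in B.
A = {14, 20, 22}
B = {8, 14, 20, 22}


A ⊂ B requires: A ⊆ B AND A ≠ B.
A ⊆ B? Yes
A = B? No
A ⊂ B: Yes (A is a proper subset of B)

Yes, A ⊂ B


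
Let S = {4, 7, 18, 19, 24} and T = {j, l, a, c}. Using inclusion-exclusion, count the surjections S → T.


n = |S| = 5, k = |T| = 4. Surjections via inclusion-exclusion:
S(n,k) = Σ(-1)^i × C(k,i) × (k-i)^n, i=0 to k
i=0: (-1)^0×C(4,0)×4^5 = 1024
i=1: (-1)^1×C(4,1)×3^5 = -972
i=2: (-1)^2×C(4,2)×2^5 = 192
i=3: (-1)^3×C(4,3)×1^5 = -4
i=4: (-1)^4×C(4,4)×0^5 = 0
Total = 240

Number of surjections = 240


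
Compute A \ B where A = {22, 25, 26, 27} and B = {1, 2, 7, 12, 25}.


A \ B = elements in A but not in B
A = {22, 25, 26, 27}
B = {1, 2, 7, 12, 25}
Remove from A any elements in B
A \ B = {22, 26, 27}

A \ B = {22, 26, 27}


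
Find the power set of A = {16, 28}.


|A| = 2, so |P(A)| = 2^2 = 4
Enumerate subsets by cardinality (0 to 2):
∅, {16}, {28}, {16, 28}

P(A) has 4 subsets: ∅, {16}, {28}, {16, 28}


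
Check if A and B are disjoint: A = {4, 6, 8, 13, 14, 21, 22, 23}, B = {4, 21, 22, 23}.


Disjoint means A ∩ B = ∅.
A ∩ B = {4, 21, 22, 23}
A ∩ B ≠ ∅, so A and B are NOT disjoint.

No, A and B are not disjoint (A ∩ B = {4, 21, 22, 23})


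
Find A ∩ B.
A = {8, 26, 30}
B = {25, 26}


A ∩ B = elements in both A and B
A = {8, 26, 30}
B = {25, 26}
A ∩ B = {26}

A ∩ B = {26}


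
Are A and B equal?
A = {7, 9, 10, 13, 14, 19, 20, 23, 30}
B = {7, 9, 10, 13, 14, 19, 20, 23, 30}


Two sets are equal iff they have exactly the same elements.
A = {7, 9, 10, 13, 14, 19, 20, 23, 30}
B = {7, 9, 10, 13, 14, 19, 20, 23, 30}
Same elements → A = B

Yes, A = B


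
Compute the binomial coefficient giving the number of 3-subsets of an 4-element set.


C(n,k) = n! / (k!(n-k)!)
C(4,3) = 4! / (3!1!)
= 4

C(4,3) = 4


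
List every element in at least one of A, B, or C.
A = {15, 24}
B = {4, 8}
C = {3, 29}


A ∪ B = {4, 8, 15, 24}
(A ∪ B) ∪ C = {3, 4, 8, 15, 24, 29}

A ∪ B ∪ C = {3, 4, 8, 15, 24, 29}


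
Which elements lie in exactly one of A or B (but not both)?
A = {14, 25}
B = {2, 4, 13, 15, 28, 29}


A △ B = (A \ B) ∪ (B \ A) = elements in exactly one of A or B
A \ B = {14, 25}
B \ A = {2, 4, 13, 15, 28, 29}
A △ B = {2, 4, 13, 14, 15, 25, 28, 29}

A △ B = {2, 4, 13, 14, 15, 25, 28, 29}


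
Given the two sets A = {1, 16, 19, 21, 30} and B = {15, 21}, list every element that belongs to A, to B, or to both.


A ∪ B = all elements in A or B (or both)
A = {1, 16, 19, 21, 30}
B = {15, 21}
A ∪ B = {1, 15, 16, 19, 21, 30}

A ∪ B = {1, 15, 16, 19, 21, 30}


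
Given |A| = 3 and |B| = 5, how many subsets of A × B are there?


A relation from A to B is any subset of A × B.
|A × B| = 3 × 5 = 15
# relations = 2^|A × B| = 2^15 = 32768

Number of relations = 32768


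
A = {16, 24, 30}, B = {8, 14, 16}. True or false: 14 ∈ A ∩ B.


A = {16, 24, 30}, B = {8, 14, 16}
A ∩ B = elements in both A and B
A ∩ B = {16}
Checking if 14 ∈ A ∩ B
14 is not in A ∩ B → False

14 ∉ A ∩ B


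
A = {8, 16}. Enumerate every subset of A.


|A| = 2, so |P(A)| = 2^2 = 4
Enumerate subsets by cardinality (0 to 2):
∅, {8}, {16}, {8, 16}

P(A) has 4 subsets: ∅, {8}, {16}, {8, 16}


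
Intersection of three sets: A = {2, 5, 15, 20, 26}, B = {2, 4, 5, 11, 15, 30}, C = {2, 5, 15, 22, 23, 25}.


A ∩ B = {2, 5, 15}
(A ∩ B) ∩ C = {2, 5, 15}

A ∩ B ∩ C = {2, 5, 15}


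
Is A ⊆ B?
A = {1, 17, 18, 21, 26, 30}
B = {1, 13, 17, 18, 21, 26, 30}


A ⊆ B means every element of A is in B.
All elements of A are in B.
So A ⊆ B.

Yes, A ⊆ B


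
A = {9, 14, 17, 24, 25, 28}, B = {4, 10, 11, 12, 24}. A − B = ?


A \ B = elements in A but not in B
A = {9, 14, 17, 24, 25, 28}
B = {4, 10, 11, 12, 24}
Remove from A any elements in B
A \ B = {9, 14, 17, 25, 28}

A \ B = {9, 14, 17, 25, 28}


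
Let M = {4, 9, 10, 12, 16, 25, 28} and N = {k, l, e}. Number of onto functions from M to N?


n = |M| = 7, k = |N| = 3. Surjections via inclusion-exclusion:
S(n,k) = Σ(-1)^i × C(k,i) × (k-i)^n, i=0 to k
i=0: (-1)^0×C(3,0)×3^7 = 2187
i=1: (-1)^1×C(3,1)×2^7 = -384
i=2: (-1)^2×C(3,2)×1^7 = 3
i=3: (-1)^3×C(3,3)×0^7 = 0
Total = 1806

Number of surjections = 1806


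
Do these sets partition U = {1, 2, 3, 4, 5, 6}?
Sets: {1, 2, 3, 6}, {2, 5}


A partition requires: (1) non-empty parts, (2) pairwise disjoint, (3) union = U
Parts: {1, 2, 3, 6}, {2, 5}
Union of parts: {1, 2, 3, 5, 6}
U = {1, 2, 3, 4, 5, 6}
All non-empty? True
Pairwise disjoint? False
Covers U? False

No, not a valid partition


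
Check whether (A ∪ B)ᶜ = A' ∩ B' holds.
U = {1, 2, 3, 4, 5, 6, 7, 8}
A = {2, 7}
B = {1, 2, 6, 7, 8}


LHS: A ∪ B = {1, 2, 6, 7, 8}
(A ∪ B)' = U \ (A ∪ B) = {3, 4, 5}
A' = {1, 3, 4, 5, 6, 8}, B' = {3, 4, 5}
Claimed RHS: A' ∩ B' = {3, 4, 5}
Identity is VALID: LHS = RHS = {3, 4, 5} ✓

Identity is valid. (A ∪ B)' = A' ∩ B' = {3, 4, 5}


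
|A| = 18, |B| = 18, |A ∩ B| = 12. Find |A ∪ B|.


|A ∪ B| = |A| + |B| - |A ∩ B|
= 18 + 18 - 12
= 24

|A ∪ B| = 24


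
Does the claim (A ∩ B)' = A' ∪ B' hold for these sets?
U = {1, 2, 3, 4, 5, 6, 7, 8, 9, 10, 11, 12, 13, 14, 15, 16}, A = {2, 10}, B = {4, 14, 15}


LHS: A ∩ B = ∅
(A ∩ B)' = U \ (A ∩ B) = {1, 2, 3, 4, 5, 6, 7, 8, 9, 10, 11, 12, 13, 14, 15, 16}
A' = {1, 3, 4, 5, 6, 7, 8, 9, 11, 12, 13, 14, 15, 16}, B' = {1, 2, 3, 5, 6, 7, 8, 9, 10, 11, 12, 13, 16}
Claimed RHS: A' ∪ B' = {1, 2, 3, 4, 5, 6, 7, 8, 9, 10, 11, 12, 13, 14, 15, 16}
Identity is VALID: LHS = RHS = {1, 2, 3, 4, 5, 6, 7, 8, 9, 10, 11, 12, 13, 14, 15, 16} ✓

Identity is valid. (A ∩ B)' = A' ∪ B' = {1, 2, 3, 4, 5, 6, 7, 8, 9, 10, 11, 12, 13, 14, 15, 16}


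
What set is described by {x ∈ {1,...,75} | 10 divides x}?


Checking each candidate:
Condition: multiples of 10 in {1,...,75}
Result = {10, 20, 30, 40, 50, 60, 70}

{10, 20, 30, 40, 50, 60, 70}


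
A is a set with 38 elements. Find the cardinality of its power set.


Number of subsets = 2^n
= 2^38
= 274877906944

|P(A)| = 274877906944


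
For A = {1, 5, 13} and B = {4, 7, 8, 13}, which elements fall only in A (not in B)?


A = {1, 5, 13}
B = {4, 7, 8, 13}
Region: only in A (not in B)
Elements: {1, 5}

Elements only in A (not in B): {1, 5}


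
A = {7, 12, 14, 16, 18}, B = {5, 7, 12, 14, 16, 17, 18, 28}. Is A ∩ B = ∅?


Disjoint means A ∩ B = ∅.
A ∩ B = {7, 12, 14, 16, 18}
A ∩ B ≠ ∅, so A and B are NOT disjoint.

No, A and B are not disjoint (A ∩ B = {7, 12, 14, 16, 18})


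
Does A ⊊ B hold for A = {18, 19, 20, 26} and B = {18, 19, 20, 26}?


A ⊂ B requires: A ⊆ B AND A ≠ B.
A ⊆ B? Yes
A = B? Yes
A = B, so A is not a PROPER subset.

No, A is not a proper subset of B


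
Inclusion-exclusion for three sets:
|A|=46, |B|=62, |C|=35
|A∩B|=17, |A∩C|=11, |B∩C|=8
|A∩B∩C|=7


|A∪B∪C| = |A|+|B|+|C| - |A∩B|-|A∩C|-|B∩C| + |A∩B∩C|
= 46+62+35 - 17-11-8 + 7
= 143 - 36 + 7
= 114

|A ∪ B ∪ C| = 114


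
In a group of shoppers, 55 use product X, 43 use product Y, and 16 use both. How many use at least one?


|A ∪ B| = |A| + |B| - |A ∩ B|
= 55 + 43 - 16
= 82

|A ∪ B| = 82


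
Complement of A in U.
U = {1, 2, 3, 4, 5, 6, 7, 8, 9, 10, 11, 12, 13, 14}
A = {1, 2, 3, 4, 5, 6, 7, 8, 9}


Aᶜ = U \ A = elements in U but not in A
U = {1, 2, 3, 4, 5, 6, 7, 8, 9, 10, 11, 12, 13, 14}
A = {1, 2, 3, 4, 5, 6, 7, 8, 9}
Aᶜ = {10, 11, 12, 13, 14}

Aᶜ = {10, 11, 12, 13, 14}


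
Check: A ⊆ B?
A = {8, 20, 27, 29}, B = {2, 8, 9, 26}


A ⊆ B means every element of A is in B.
Elements in A not in B: {20, 27, 29}
So A ⊄ B.

No, A ⊄ B


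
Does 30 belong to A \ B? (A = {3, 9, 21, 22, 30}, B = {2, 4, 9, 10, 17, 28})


A = {3, 9, 21, 22, 30}, B = {2, 4, 9, 10, 17, 28}
A \ B = elements in A but not in B
A \ B = {3, 21, 22, 30}
Checking if 30 ∈ A \ B
30 is in A \ B → True

30 ∈ A \ B


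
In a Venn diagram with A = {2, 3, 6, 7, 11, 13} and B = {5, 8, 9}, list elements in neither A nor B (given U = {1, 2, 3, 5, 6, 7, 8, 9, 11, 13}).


A = {2, 3, 6, 7, 11, 13}
B = {5, 8, 9}
Region: in neither A nor B (given U = {1, 2, 3, 5, 6, 7, 8, 9, 11, 13})
Elements: {1}

Elements in neither A nor B (given U = {1, 2, 3, 5, 6, 7, 8, 9, 11, 13}): {1}


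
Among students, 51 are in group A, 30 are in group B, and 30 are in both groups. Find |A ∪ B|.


|A ∪ B| = |A| + |B| - |A ∩ B|
= 51 + 30 - 30
= 51

|A ∪ B| = 51


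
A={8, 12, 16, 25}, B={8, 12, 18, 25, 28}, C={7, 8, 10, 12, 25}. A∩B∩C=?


A ∩ B = {8, 12, 25}
(A ∩ B) ∩ C = {8, 12, 25}

A ∩ B ∩ C = {8, 12, 25}


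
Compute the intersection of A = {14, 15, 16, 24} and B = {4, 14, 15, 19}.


A ∩ B = elements in both A and B
A = {14, 15, 16, 24}
B = {4, 14, 15, 19}
A ∩ B = {14, 15}

A ∩ B = {14, 15}


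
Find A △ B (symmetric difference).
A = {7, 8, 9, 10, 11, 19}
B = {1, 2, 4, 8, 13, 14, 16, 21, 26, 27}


A △ B = (A \ B) ∪ (B \ A) = elements in exactly one of A or B
A \ B = {7, 9, 10, 11, 19}
B \ A = {1, 2, 4, 13, 14, 16, 21, 26, 27}
A △ B = {1, 2, 4, 7, 9, 10, 11, 13, 14, 16, 19, 21, 26, 27}

A △ B = {1, 2, 4, 7, 9, 10, 11, 13, 14, 16, 19, 21, 26, 27}


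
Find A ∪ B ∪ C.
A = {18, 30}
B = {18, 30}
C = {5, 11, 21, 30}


A ∪ B = {18, 30}
(A ∪ B) ∪ C = {5, 11, 18, 21, 30}

A ∪ B ∪ C = {5, 11, 18, 21, 30}


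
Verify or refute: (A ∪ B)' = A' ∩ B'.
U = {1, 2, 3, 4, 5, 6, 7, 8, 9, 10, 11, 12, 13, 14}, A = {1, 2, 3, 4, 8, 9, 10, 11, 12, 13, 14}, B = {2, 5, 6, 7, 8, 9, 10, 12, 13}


LHS: A ∪ B = {1, 2, 3, 4, 5, 6, 7, 8, 9, 10, 11, 12, 13, 14}
(A ∪ B)' = U \ (A ∪ B) = ∅
A' = {5, 6, 7}, B' = {1, 3, 4, 11, 14}
Claimed RHS: A' ∩ B' = ∅
Identity is VALID: LHS = RHS = ∅ ✓

Identity is valid. (A ∪ B)' = A' ∩ B' = ∅


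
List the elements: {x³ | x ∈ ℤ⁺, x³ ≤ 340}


Checking each candidate:
Condition: positive perfect cubes ≤ 340
Result = {1, 8, 27, 64, 125, 216}

{1, 8, 27, 64, 125, 216}


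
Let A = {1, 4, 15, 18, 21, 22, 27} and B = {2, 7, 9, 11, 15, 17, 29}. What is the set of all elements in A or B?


A ∪ B = all elements in A or B (or both)
A = {1, 4, 15, 18, 21, 22, 27}
B = {2, 7, 9, 11, 15, 17, 29}
A ∪ B = {1, 2, 4, 7, 9, 11, 15, 17, 18, 21, 22, 27, 29}

A ∪ B = {1, 2, 4, 7, 9, 11, 15, 17, 18, 21, 22, 27, 29}


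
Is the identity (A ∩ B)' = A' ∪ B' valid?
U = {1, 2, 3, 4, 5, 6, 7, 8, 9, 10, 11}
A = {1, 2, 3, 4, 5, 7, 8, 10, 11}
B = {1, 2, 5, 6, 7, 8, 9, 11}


LHS: A ∩ B = {1, 2, 5, 7, 8, 11}
(A ∩ B)' = U \ (A ∩ B) = {3, 4, 6, 9, 10}
A' = {6, 9}, B' = {3, 4, 10}
Claimed RHS: A' ∪ B' = {3, 4, 6, 9, 10}
Identity is VALID: LHS = RHS = {3, 4, 6, 9, 10} ✓

Identity is valid. (A ∩ B)' = A' ∪ B' = {3, 4, 6, 9, 10}


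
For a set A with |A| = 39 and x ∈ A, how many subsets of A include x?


Subsets of A containing x correspond to subsets of A \ {x}, which has 38 elements.
Count = 2^(n-1) = 2^38
= 274877906944

Number of subsets containing x = 274877906944


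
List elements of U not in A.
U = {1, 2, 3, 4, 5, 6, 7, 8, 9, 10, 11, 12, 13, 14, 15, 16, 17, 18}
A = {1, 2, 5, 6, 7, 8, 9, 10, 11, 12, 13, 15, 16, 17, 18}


Aᶜ = U \ A = elements in U but not in A
U = {1, 2, 3, 4, 5, 6, 7, 8, 9, 10, 11, 12, 13, 14, 15, 16, 17, 18}
A = {1, 2, 5, 6, 7, 8, 9, 10, 11, 12, 13, 15, 16, 17, 18}
Aᶜ = {3, 4, 14}

Aᶜ = {3, 4, 14}


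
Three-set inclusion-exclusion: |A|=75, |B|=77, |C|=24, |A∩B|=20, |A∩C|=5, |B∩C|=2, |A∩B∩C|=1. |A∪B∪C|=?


|A∪B∪C| = |A|+|B|+|C| - |A∩B|-|A∩C|-|B∩C| + |A∩B∩C|
= 75+77+24 - 20-5-2 + 1
= 176 - 27 + 1
= 150

|A ∪ B ∪ C| = 150


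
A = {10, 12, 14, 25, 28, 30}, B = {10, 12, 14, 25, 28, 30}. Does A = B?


Two sets are equal iff they have exactly the same elements.
A = {10, 12, 14, 25, 28, 30}
B = {10, 12, 14, 25, 28, 30}
Same elements → A = B

Yes, A = B


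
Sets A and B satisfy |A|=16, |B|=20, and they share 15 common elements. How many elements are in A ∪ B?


|A ∪ B| = |A| + |B| - |A ∩ B|
= 16 + 20 - 15
= 21

|A ∪ B| = 21


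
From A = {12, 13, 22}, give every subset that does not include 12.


A subset of A that omits 12 is a subset of A \ {12}, so there are 2^(n-1) = 2^2 = 4 of them.
Subsets excluding 12: ∅, {13}, {22}, {13, 22}

Subsets excluding 12 (4 total): ∅, {13}, {22}, {13, 22}


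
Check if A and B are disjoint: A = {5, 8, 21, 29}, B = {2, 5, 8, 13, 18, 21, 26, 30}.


Disjoint means A ∩ B = ∅.
A ∩ B = {5, 8, 21}
A ∩ B ≠ ∅, so A and B are NOT disjoint.

No, A and B are not disjoint (A ∩ B = {5, 8, 21})


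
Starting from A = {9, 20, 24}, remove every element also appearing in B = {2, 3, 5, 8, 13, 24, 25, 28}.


A \ B = elements in A but not in B
A = {9, 20, 24}
B = {2, 3, 5, 8, 13, 24, 25, 28}
Remove from A any elements in B
A \ B = {9, 20}

A \ B = {9, 20}


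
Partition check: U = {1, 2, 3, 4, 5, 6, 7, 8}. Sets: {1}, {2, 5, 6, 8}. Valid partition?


A partition requires: (1) non-empty parts, (2) pairwise disjoint, (3) union = U
Parts: {1}, {2, 5, 6, 8}
Union of parts: {1, 2, 5, 6, 8}
U = {1, 2, 3, 4, 5, 6, 7, 8}
All non-empty? True
Pairwise disjoint? True
Covers U? False

No, not a valid partition


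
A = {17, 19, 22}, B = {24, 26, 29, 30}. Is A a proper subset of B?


A ⊂ B requires: A ⊆ B AND A ≠ B.
A ⊆ B? No
A ⊄ B, so A is not a proper subset.

No, A is not a proper subset of B


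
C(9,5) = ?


C(n,k) = n! / (k!(n-k)!)
C(9,5) = 9! / (5!4!)
= 126

C(9,5) = 126


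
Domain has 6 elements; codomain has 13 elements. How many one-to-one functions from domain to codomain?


An injection sends each of |A| = 6 inputs to a distinct output in B.
# injections = |B|·(|B|-1)·…·(|B|-|A|+1) = 13! / (13 - 6)!
= 13 × 12 × 11 × 10 × 9 × 8
= 1235520

Number of injections = 1235520


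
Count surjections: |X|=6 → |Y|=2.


n = |X| = 6, k = |Y| = 2. Surjections via inclusion-exclusion:
S(n,k) = Σ(-1)^i × C(k,i) × (k-i)^n, i=0 to k
i=0: (-1)^0×C(2,0)×2^6 = 64
i=1: (-1)^1×C(2,1)×1^6 = -2
i=2: (-1)^2×C(2,2)×0^6 = 0
Total = 62

Number of surjections = 62


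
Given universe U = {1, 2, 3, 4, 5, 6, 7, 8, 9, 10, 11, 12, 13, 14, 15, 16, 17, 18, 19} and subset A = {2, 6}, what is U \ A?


Aᶜ = U \ A = elements in U but not in A
U = {1, 2, 3, 4, 5, 6, 7, 8, 9, 10, 11, 12, 13, 14, 15, 16, 17, 18, 19}
A = {2, 6}
Aᶜ = {1, 3, 4, 5, 7, 8, 9, 10, 11, 12, 13, 14, 15, 16, 17, 18, 19}

Aᶜ = {1, 3, 4, 5, 7, 8, 9, 10, 11, 12, 13, 14, 15, 16, 17, 18, 19}


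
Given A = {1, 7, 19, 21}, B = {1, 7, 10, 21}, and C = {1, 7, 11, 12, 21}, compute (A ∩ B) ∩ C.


A ∩ B = {1, 7, 21}
(A ∩ B) ∩ C = {1, 7, 21}

A ∩ B ∩ C = {1, 7, 21}


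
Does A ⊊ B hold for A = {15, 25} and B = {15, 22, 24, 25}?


A ⊂ B requires: A ⊆ B AND A ≠ B.
A ⊆ B? Yes
A = B? No
A ⊂ B: Yes (A is a proper subset of B)

Yes, A ⊂ B


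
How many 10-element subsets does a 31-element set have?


C(n,k) = n! / (k!(n-k)!)
C(31,10) = 31! / (10!21!)
= 44352165

C(31,10) = 44352165


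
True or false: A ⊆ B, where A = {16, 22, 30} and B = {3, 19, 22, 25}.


A ⊆ B means every element of A is in B.
Elements in A not in B: {16, 30}
So A ⊄ B.

No, A ⊄ B


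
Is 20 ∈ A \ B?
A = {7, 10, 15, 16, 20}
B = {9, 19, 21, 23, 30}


A = {7, 10, 15, 16, 20}, B = {9, 19, 21, 23, 30}
A \ B = elements in A but not in B
A \ B = {7, 10, 15, 16, 20}
Checking if 20 ∈ A \ B
20 is in A \ B → True

20 ∈ A \ B


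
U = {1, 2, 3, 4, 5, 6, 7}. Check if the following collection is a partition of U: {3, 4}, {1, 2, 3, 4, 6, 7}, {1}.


A partition requires: (1) non-empty parts, (2) pairwise disjoint, (3) union = U
Parts: {3, 4}, {1, 2, 3, 4, 6, 7}, {1}
Union of parts: {1, 2, 3, 4, 6, 7}
U = {1, 2, 3, 4, 5, 6, 7}
All non-empty? True
Pairwise disjoint? False
Covers U? False

No, not a valid partition


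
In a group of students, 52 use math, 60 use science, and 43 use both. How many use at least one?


|A ∪ B| = |A| + |B| - |A ∩ B|
= 52 + 60 - 43
= 69

|A ∪ B| = 69


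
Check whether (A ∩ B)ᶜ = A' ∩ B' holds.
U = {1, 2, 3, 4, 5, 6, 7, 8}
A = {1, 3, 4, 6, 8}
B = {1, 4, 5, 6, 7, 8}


LHS: A ∩ B = {1, 4, 6, 8}
(A ∩ B)' = U \ (A ∩ B) = {2, 3, 5, 7}
A' = {2, 5, 7}, B' = {2, 3}
Claimed RHS: A' ∩ B' = {2}
Identity is INVALID: LHS = {2, 3, 5, 7} but the RHS claimed here equals {2}. The correct form is (A ∩ B)' = A' ∪ B'.

Identity is invalid: (A ∩ B)' = {2, 3, 5, 7} but A' ∩ B' = {2}. The correct De Morgan law is (A ∩ B)' = A' ∪ B'.


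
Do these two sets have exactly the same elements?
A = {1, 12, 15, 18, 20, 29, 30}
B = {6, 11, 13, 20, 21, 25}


Two sets are equal iff they have exactly the same elements.
A = {1, 12, 15, 18, 20, 29, 30}
B = {6, 11, 13, 20, 21, 25}
Differences: {1, 6, 11, 12, 13, 15, 18, 21, 25, 29, 30}
A ≠ B

No, A ≠ B


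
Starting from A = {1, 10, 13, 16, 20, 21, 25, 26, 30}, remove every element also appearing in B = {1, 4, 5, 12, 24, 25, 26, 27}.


A \ B = elements in A but not in B
A = {1, 10, 13, 16, 20, 21, 25, 26, 30}
B = {1, 4, 5, 12, 24, 25, 26, 27}
Remove from A any elements in B
A \ B = {10, 13, 16, 20, 21, 30}

A \ B = {10, 13, 16, 20, 21, 30}


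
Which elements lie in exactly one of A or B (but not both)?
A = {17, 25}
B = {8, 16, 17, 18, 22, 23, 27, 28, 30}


A △ B = (A \ B) ∪ (B \ A) = elements in exactly one of A or B
A \ B = {25}
B \ A = {8, 16, 18, 22, 23, 27, 28, 30}
A △ B = {8, 16, 18, 22, 23, 25, 27, 28, 30}

A △ B = {8, 16, 18, 22, 23, 25, 27, 28, 30}


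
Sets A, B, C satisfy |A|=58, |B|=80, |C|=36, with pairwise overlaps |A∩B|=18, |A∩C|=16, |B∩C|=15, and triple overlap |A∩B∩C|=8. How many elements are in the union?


|A∪B∪C| = |A|+|B|+|C| - |A∩B|-|A∩C|-|B∩C| + |A∩B∩C|
= 58+80+36 - 18-16-15 + 8
= 174 - 49 + 8
= 133

|A ∪ B ∪ C| = 133


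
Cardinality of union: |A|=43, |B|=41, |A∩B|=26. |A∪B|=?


|A ∪ B| = |A| + |B| - |A ∩ B|
= 43 + 41 - 26
= 58

|A ∪ B| = 58


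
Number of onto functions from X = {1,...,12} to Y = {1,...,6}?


n = |X| = 12, k = |Y| = 6. Surjections via inclusion-exclusion:
S(n,k) = Σ(-1)^i × C(k,i) × (k-i)^n, i=0 to k
i=0: (-1)^0×C(6,0)×6^12 = 2176782336
i=1: (-1)^1×C(6,1)×5^12 = -1464843750
i=2: (-1)^2×C(6,2)×4^12 = 251658240
i=3: (-1)^3×C(6,3)×3^12 = -10628820
i=4: (-1)^4×C(6,4)×2^12 = 61440
i=5: (-1)^5×C(6,5)×1^12 = -6
i=6: (-1)^6×C(6,6)×0^12 = 0
Total = 953029440

Number of surjections = 953029440


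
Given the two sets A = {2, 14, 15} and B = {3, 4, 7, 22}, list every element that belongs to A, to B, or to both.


A ∪ B = all elements in A or B (or both)
A = {2, 14, 15}
B = {3, 4, 7, 22}
A ∪ B = {2, 3, 4, 7, 14, 15, 22}

A ∪ B = {2, 3, 4, 7, 14, 15, 22}


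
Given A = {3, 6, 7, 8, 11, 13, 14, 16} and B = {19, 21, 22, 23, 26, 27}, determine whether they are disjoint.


Disjoint means A ∩ B = ∅.
A ∩ B = ∅
A ∩ B = ∅, so A and B are disjoint.

Yes, A and B are disjoint


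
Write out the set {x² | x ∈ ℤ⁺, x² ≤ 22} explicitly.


Checking each candidate:
Condition: positive perfect squares ≤ 22
Result = {1, 4, 9, 16}

{1, 4, 9, 16}


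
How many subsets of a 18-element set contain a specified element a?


Subsets of A containing a correspond to subsets of A \ {a}, which has 17 elements.
Count = 2^(n-1) = 2^17
= 131072

Number of subsets containing a = 131072


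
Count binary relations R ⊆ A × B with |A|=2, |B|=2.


A relation from A to B is any subset of A × B.
|A × B| = 2 × 2 = 4
# relations = 2^|A × B| = 2^4 = 16

Number of relations = 16


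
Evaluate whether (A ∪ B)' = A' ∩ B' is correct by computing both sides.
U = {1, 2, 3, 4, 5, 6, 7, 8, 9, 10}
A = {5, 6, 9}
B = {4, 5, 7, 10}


LHS: A ∪ B = {4, 5, 6, 7, 9, 10}
(A ∪ B)' = U \ (A ∪ B) = {1, 2, 3, 8}
A' = {1, 2, 3, 4, 7, 8, 10}, B' = {1, 2, 3, 6, 8, 9}
Claimed RHS: A' ∩ B' = {1, 2, 3, 8}
Identity is VALID: LHS = RHS = {1, 2, 3, 8} ✓

Identity is valid. (A ∪ B)' = A' ∩ B' = {1, 2, 3, 8}


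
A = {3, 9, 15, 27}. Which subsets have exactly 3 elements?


|A| = 4, so A has C(4,3) = 4 subsets of size 3.
Enumerate by choosing 3 elements from A at a time:
{3, 9, 15}, {3, 9, 27}, {3, 15, 27}, {9, 15, 27}

3-element subsets (4 total): {3, 9, 15}, {3, 9, 27}, {3, 15, 27}, {9, 15, 27}


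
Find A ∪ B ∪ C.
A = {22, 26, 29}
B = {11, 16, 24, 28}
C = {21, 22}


A ∪ B = {11, 16, 22, 24, 26, 28, 29}
(A ∪ B) ∪ C = {11, 16, 21, 22, 24, 26, 28, 29}

A ∪ B ∪ C = {11, 16, 21, 22, 24, 26, 28, 29}


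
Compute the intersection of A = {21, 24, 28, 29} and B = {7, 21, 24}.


A ∩ B = elements in both A and B
A = {21, 24, 28, 29}
B = {7, 21, 24}
A ∩ B = {21, 24}

A ∩ B = {21, 24}


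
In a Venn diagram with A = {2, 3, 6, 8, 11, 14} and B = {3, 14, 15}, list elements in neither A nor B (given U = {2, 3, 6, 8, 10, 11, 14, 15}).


A = {2, 3, 6, 8, 11, 14}
B = {3, 14, 15}
Region: in neither A nor B (given U = {2, 3, 6, 8, 10, 11, 14, 15})
Elements: {10}

Elements in neither A nor B (given U = {2, 3, 6, 8, 10, 11, 14, 15}): {10}


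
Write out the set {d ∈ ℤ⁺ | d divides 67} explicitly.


Checking each candidate:
Condition: positive divisors of 67
Result = {1, 67}

{1, 67}


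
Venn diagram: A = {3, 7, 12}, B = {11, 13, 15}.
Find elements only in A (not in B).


A = {3, 7, 12}
B = {11, 13, 15}
Region: only in A (not in B)
Elements: {3, 7, 12}

Elements only in A (not in B): {3, 7, 12}


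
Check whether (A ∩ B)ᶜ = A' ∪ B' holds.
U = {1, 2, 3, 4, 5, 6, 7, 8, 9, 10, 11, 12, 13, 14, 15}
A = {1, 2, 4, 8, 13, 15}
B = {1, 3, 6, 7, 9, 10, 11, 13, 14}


LHS: A ∩ B = {1, 13}
(A ∩ B)' = U \ (A ∩ B) = {2, 3, 4, 5, 6, 7, 8, 9, 10, 11, 12, 14, 15}
A' = {3, 5, 6, 7, 9, 10, 11, 12, 14}, B' = {2, 4, 5, 8, 12, 15}
Claimed RHS: A' ∪ B' = {2, 3, 4, 5, 6, 7, 8, 9, 10, 11, 12, 14, 15}
Identity is VALID: LHS = RHS = {2, 3, 4, 5, 6, 7, 8, 9, 10, 11, 12, 14, 15} ✓

Identity is valid. (A ∩ B)' = A' ∪ B' = {2, 3, 4, 5, 6, 7, 8, 9, 10, 11, 12, 14, 15}


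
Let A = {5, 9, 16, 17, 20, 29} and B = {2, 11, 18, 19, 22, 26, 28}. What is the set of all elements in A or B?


A ∪ B = all elements in A or B (or both)
A = {5, 9, 16, 17, 20, 29}
B = {2, 11, 18, 19, 22, 26, 28}
A ∪ B = {2, 5, 9, 11, 16, 17, 18, 19, 20, 22, 26, 28, 29}

A ∪ B = {2, 5, 9, 11, 16, 17, 18, 19, 20, 22, 26, 28, 29}


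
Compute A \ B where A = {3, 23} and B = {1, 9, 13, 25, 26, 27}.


A \ B = elements in A but not in B
A = {3, 23}
B = {1, 9, 13, 25, 26, 27}
Remove from A any elements in B
A \ B = {3, 23}

A \ B = {3, 23}


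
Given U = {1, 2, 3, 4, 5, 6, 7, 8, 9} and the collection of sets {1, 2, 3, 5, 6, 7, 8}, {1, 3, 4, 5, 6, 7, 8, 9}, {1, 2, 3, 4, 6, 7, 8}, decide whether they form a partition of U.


A partition requires: (1) non-empty parts, (2) pairwise disjoint, (3) union = U
Parts: {1, 2, 3, 5, 6, 7, 8}, {1, 3, 4, 5, 6, 7, 8, 9}, {1, 2, 3, 4, 6, 7, 8}
Union of parts: {1, 2, 3, 4, 5, 6, 7, 8, 9}
U = {1, 2, 3, 4, 5, 6, 7, 8, 9}
All non-empty? True
Pairwise disjoint? False
Covers U? True

No, not a valid partition


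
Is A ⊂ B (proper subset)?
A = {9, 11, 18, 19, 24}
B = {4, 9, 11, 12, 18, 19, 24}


A ⊂ B requires: A ⊆ B AND A ≠ B.
A ⊆ B? Yes
A = B? No
A ⊂ B: Yes (A is a proper subset of B)

Yes, A ⊂ B


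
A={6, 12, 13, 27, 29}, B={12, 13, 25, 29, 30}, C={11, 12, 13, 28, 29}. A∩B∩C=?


A ∩ B = {12, 13, 29}
(A ∩ B) ∩ C = {12, 13, 29}

A ∩ B ∩ C = {12, 13, 29}


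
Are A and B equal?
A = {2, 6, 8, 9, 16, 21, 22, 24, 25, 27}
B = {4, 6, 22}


Two sets are equal iff they have exactly the same elements.
A = {2, 6, 8, 9, 16, 21, 22, 24, 25, 27}
B = {4, 6, 22}
Differences: {2, 4, 8, 9, 16, 21, 24, 25, 27}
A ≠ B

No, A ≠ B


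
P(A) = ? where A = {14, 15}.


|A| = 2, so |P(A)| = 2^2 = 4
Enumerate subsets by cardinality (0 to 2):
∅, {14}, {15}, {14, 15}

P(A) has 4 subsets: ∅, {14}, {15}, {14, 15}


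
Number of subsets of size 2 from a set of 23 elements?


C(n,k) = n! / (k!(n-k)!)
C(23,2) = 23! / (2!21!)
= 253

C(23,2) = 253


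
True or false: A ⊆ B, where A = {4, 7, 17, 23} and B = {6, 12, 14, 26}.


A ⊆ B means every element of A is in B.
Elements in A not in B: {4, 7, 17, 23}
So A ⊄ B.

No, A ⊄ B


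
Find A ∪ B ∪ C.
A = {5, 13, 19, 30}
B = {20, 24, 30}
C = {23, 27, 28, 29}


A ∪ B = {5, 13, 19, 20, 24, 30}
(A ∪ B) ∪ C = {5, 13, 19, 20, 23, 24, 27, 28, 29, 30}

A ∪ B ∪ C = {5, 13, 19, 20, 23, 24, 27, 28, 29, 30}


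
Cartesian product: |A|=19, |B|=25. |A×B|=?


|A × B| = |A| × |B|
= 19 × 25
= 475

|A × B| = 475


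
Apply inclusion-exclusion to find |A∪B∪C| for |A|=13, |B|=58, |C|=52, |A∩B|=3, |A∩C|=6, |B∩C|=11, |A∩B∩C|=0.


|A∪B∪C| = |A|+|B|+|C| - |A∩B|-|A∩C|-|B∩C| + |A∩B∩C|
= 13+58+52 - 3-6-11 + 0
= 123 - 20 + 0
= 103

|A ∪ B ∪ C| = 103


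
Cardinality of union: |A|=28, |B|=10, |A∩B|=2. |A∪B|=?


|A ∪ B| = |A| + |B| - |A ∩ B|
= 28 + 10 - 2
= 36

|A ∪ B| = 36


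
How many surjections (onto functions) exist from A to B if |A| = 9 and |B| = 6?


n = |A| = 9, k = |B| = 6. Surjections via inclusion-exclusion:
S(n,k) = Σ(-1)^i × C(k,i) × (k-i)^n, i=0 to k
i=0: (-1)^0×C(6,0)×6^9 = 10077696
i=1: (-1)^1×C(6,1)×5^9 = -11718750
i=2: (-1)^2×C(6,2)×4^9 = 3932160
i=3: (-1)^3×C(6,3)×3^9 = -393660
i=4: (-1)^4×C(6,4)×2^9 = 7680
i=5: (-1)^5×C(6,5)×1^9 = -6
i=6: (-1)^6×C(6,6)×0^9 = 0
Total = 1905120

Number of surjections = 1905120


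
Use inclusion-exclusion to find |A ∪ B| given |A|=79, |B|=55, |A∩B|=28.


|A ∪ B| = |A| + |B| - |A ∩ B|
= 79 + 55 - 28
= 106

|A ∪ B| = 106


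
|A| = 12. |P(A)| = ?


Number of subsets = 2^n
= 2^12
= 4096

|P(A)| = 4096


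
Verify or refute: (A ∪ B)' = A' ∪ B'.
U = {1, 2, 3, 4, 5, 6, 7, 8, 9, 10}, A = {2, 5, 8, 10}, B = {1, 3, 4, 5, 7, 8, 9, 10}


LHS: A ∪ B = {1, 2, 3, 4, 5, 7, 8, 9, 10}
(A ∪ B)' = U \ (A ∪ B) = {6}
A' = {1, 3, 4, 6, 7, 9}, B' = {2, 6}
Claimed RHS: A' ∪ B' = {1, 2, 3, 4, 6, 7, 9}
Identity is INVALID: LHS = {6} but the RHS claimed here equals {1, 2, 3, 4, 6, 7, 9}. The correct form is (A ∪ B)' = A' ∩ B'.

Identity is invalid: (A ∪ B)' = {6} but A' ∪ B' = {1, 2, 3, 4, 6, 7, 9}. The correct De Morgan law is (A ∪ B)' = A' ∩ B'.


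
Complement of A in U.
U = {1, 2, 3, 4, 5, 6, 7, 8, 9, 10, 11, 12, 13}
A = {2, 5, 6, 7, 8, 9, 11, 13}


Aᶜ = U \ A = elements in U but not in A
U = {1, 2, 3, 4, 5, 6, 7, 8, 9, 10, 11, 12, 13}
A = {2, 5, 6, 7, 8, 9, 11, 13}
Aᶜ = {1, 3, 4, 10, 12}

Aᶜ = {1, 3, 4, 10, 12}


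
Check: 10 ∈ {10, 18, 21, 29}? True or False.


A = {10, 18, 21, 29}
Checking if 10 is in A
10 is in A → True

10 ∈ A


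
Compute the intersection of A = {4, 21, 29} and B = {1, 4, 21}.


A ∩ B = elements in both A and B
A = {4, 21, 29}
B = {1, 4, 21}
A ∩ B = {4, 21}

A ∩ B = {4, 21}


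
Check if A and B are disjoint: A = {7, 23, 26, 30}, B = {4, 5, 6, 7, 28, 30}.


Disjoint means A ∩ B = ∅.
A ∩ B = {7, 30}
A ∩ B ≠ ∅, so A and B are NOT disjoint.

No, A and B are not disjoint (A ∩ B = {7, 30})


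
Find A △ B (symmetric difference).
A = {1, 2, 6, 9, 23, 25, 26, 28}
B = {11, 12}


A △ B = (A \ B) ∪ (B \ A) = elements in exactly one of A or B
A \ B = {1, 2, 6, 9, 23, 25, 26, 28}
B \ A = {11, 12}
A △ B = {1, 2, 6, 9, 11, 12, 23, 25, 26, 28}

A △ B = {1, 2, 6, 9, 11, 12, 23, 25, 26, 28}


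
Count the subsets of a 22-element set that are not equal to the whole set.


Total subsets = 2^n = 2^22 = 4194304
Proper subsets exclude the set itself: 2^n - 1
= 4194304 - 1
= 4194303

Number of proper subsets = 4194303


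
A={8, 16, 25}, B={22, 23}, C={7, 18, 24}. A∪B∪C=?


A ∪ B = {8, 16, 22, 23, 25}
(A ∪ B) ∪ C = {7, 8, 16, 18, 22, 23, 24, 25}

A ∪ B ∪ C = {7, 8, 16, 18, 22, 23, 24, 25}


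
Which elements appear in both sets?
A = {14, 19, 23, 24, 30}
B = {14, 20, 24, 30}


A ∩ B = elements in both A and B
A = {14, 19, 23, 24, 30}
B = {14, 20, 24, 30}
A ∩ B = {14, 24, 30}

A ∩ B = {14, 24, 30}
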